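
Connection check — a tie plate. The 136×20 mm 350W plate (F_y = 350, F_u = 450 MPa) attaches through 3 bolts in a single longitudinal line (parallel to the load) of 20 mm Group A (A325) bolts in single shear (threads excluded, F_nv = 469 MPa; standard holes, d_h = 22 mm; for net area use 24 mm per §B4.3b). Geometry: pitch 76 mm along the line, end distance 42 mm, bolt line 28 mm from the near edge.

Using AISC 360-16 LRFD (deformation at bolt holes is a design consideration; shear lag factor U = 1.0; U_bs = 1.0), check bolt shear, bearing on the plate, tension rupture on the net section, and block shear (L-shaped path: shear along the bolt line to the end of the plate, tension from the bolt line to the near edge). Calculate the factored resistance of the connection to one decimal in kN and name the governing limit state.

Bolt shear: A_b = π(20)²/4 = 314.16 mm². φR_n = 0.75 × 469 × 314.16 × 3 × 1 = 331.5 kN.
Bearing (20 mm plate, F_u = 450 MPa): end bolts L_c = 42 − 22/2 = 31, R_n = min(1.2×31×20×450, 2.4×20×20×450) = 334.8 kN/bolt; interior L_c = 76 − 22 = 54, R_n = 432 kN/bolt. φR_n = 0.75 × (1×334.8 + 2×432) = 899.1 kN.
Tension rupture (net): A_n = (136 − 1×24)×20 = 2240 mm² (U = 1.0, A_e = A_n). φR_n = 0.75 × 450 × 2240 = 756.0 kN.
Block shear: shear path 1×[42+2×76] = 1×194 mm, A_gv = 3880, A_nv = 1×(194 − 2.5×24)×20 = 2680 mm²; tension to near edge: (28 − 0.5×24)×20 = 320 mm². R_n = min(0.6×450×2680, 0.6×350×3880) + 1.0×450×320 = min(723.6, 814.8) + 144 = 867.6 kN. φR_n = 0.75 × 867.6 = 650.7 kN.
Governing: min(331.5, 899.1, 756.0, 650.7) = 331.5 kN → bolt shear.

331.5 kN (bolt shear governs)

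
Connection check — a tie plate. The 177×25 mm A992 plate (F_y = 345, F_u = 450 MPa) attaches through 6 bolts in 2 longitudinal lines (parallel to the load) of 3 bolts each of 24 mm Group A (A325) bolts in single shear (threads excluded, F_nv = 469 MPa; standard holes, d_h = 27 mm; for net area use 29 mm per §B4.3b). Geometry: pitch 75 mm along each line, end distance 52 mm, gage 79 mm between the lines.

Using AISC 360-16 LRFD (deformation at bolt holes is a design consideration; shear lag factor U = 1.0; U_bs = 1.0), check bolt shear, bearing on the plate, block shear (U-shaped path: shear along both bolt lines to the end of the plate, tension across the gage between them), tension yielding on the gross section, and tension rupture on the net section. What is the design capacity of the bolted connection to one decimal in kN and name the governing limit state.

954.8 kN (bolt shear governs)

Bolt shear: A_b = π(24)²/4 = 452.39 mm². φR_n = 0.75 × 469 × 452.39 × 6 × 1 = 954.8 kN.
Bearing (25 mm plate, F_u = 450 MPa): end bolts L_c = 52 − 27/2 = 38.5, R_n = min(1.2×38.5×25×450, 2.4×24×25×450) = 519.75 kN/bolt; interior L_c = 75 − 27 = 48, R_n = 648 kN/bolt. φR_n = 0.75 × (2×519.75 + 4×648) = 2723.6 kN.
Block shear: shear path 2×[52+2×75] = 2×202 mm, A_gv = 10100, A_nv = 2×(202 − 2.5×29)×25 = 6475 mm²; tension across gage: (79 − 1×29)×25 = 1250 mm². R_n = min(0.6×450×6475, 0.6×345×10100) + 1.0×450×1250 = min(1748.3, 2090.7) + 562.5 = 2310.8 kN. φR_n = 0.75 × 2310.8 = 1733.1 kN.
Tension yield (gross): A_g = 177×25 = 4425 mm². φR_n = 0.90 × 345 × 4425 = 1374.0 kN.
Tension rupture (net): A_n = (177 − 2×29)×25 = 2975 mm² (U = 1.0, A_e = A_n). φR_n = 0.75 × 450 × 2975 = 1004.1 kN.
Governing: min(954.8, 2723.6, 1733.1, 1374.0, 1004.1) = 954.8 kN → bolt shear.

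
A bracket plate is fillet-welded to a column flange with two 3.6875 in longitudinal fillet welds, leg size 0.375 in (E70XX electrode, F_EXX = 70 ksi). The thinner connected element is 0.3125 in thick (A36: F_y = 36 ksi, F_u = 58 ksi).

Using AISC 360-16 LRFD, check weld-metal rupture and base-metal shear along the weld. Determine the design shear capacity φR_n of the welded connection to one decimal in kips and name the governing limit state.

49.8 kips (base-metal shear governs)

Weld metal: throat = 0.707×0.375 = 0.26513 in, L = 2×3.6875 = 7.375 in. φR_n = 0.75 × 0.6 × 70 × 0.26513 × 7.375 = 61.6 kips.
Base metal shear (0.3125 in plate): yield φR_n = 1.0×0.6×36×0.3125×7.375 = 49.8 kips; rupture φR_n = 0.75×0.6×58×0.3125×7.375 = 60.2 kips; take 49.8 kips (yield).
Governing: min(61.6, 49.8) = 49.8 kips → base-metal shear.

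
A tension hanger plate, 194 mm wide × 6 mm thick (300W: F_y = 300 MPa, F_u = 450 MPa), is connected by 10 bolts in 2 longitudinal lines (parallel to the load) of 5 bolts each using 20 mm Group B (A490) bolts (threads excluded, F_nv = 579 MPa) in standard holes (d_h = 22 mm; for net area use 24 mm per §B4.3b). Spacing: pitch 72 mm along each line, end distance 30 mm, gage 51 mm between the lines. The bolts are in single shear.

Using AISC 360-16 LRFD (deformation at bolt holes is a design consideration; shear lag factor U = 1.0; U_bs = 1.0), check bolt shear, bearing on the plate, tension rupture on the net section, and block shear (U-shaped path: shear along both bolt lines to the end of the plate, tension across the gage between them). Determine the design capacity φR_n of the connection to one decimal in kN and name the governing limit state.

Bolt shear: A_b = π(20)²/4 = 314.16 mm². φR_n = 0.75 × 579 × 314.16 × 10 × 1 = 1364.2 kN.
Bearing (6 mm plate, F_u = 450 MPa): end bolts L_c = 30 − 22/2 = 19, R_n = min(1.2×19×6×450, 2.4×20×6×450) = 61.56 kN/bolt; interior L_c = 72 − 22 = 50, R_n = 129.6 kN/bolt. φR_n = 0.75 × (2×61.56 + 8×129.6) = 869.9 kN.
Tension rupture (net): A_n = (194 − 2×24)×6 = 876 mm² (U = 1.0, A_e = A_n). φR_n = 0.75 × 450 × 876 = 295.7 kN.
Block shear: shear path 2×[30+4×72] = 2×318 mm, A_gv = 3816, A_nv = 2×(318 − 4.5×24)×6 = 2520 mm²; tension across gage: (51 − 1×24)×6 = 162 mm². R_n = min(0.6×450×2520, 0.6×300×3816) + 1.0×450×162 = min(680.4, 686.88) + 72.9 = 753.3 kN. φR_n = 0.75 × 753.3 = 565.0 kN.
Governing: min(1364.2, 869.9, 295.7, 565.0) = 295.7 kN → net-section rupture.

295.7 kN (net-section rupture governs)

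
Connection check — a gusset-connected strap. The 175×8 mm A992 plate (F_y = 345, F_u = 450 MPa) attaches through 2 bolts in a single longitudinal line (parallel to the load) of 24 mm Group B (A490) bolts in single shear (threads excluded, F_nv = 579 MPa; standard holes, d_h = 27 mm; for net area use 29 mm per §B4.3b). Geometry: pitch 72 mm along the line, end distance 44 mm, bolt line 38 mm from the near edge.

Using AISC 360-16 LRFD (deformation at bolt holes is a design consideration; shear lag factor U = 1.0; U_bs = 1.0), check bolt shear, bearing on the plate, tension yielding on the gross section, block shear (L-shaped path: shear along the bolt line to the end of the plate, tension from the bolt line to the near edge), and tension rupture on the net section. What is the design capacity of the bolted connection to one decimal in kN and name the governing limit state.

180.9 kN (block shear governs)

Bolt shear: A_b = π(24)²/4 = 452.39 mm². φR_n = 0.75 × 579 × 452.39 × 2 × 1 = 392.9 kN.
Bearing (8 mm plate, F_u = 450 MPa): end bolts L_c = 44 − 27/2 = 30.5, R_n = min(1.2×30.5×8×450, 2.4×24×8×450) = 131.76 kN/bolt; interior L_c = 72 − 27 = 45, R_n = 194.4 kN/bolt. φR_n = 0.75 × (1×131.76 + 1×194.4) = 244.6 kN.
Tension yield (gross): A_g = 175×8 = 1400 mm². φR_n = 0.90 × 345 × 1400 = 434.7 kN.
Block shear: shear path 1×[44+1×72] = 1×116 mm, A_gv = 928, A_nv = 1×(116 − 1.5×29)×8 = 580 mm²; tension to near edge: (38 − 0.5×29)×8 = 188 mm². R_n = min(0.6×450×580, 0.6×345×928) + 1.0×450×188 = min(156.6, 192.1) + 84.6 = 241.2 kN. φR_n = 0.75 × 241.2 = 180.9 kN.
Tension rupture (net): A_n = (175 − 1×29)×8 = 1168 mm² (U = 1.0, A_e = A_n). φR_n = 0.75 × 450 × 1168 = 394.2 kN.
Governing: min(392.9, 244.6, 434.7, 180.9, 394.2) = 180.9 kN → block shear.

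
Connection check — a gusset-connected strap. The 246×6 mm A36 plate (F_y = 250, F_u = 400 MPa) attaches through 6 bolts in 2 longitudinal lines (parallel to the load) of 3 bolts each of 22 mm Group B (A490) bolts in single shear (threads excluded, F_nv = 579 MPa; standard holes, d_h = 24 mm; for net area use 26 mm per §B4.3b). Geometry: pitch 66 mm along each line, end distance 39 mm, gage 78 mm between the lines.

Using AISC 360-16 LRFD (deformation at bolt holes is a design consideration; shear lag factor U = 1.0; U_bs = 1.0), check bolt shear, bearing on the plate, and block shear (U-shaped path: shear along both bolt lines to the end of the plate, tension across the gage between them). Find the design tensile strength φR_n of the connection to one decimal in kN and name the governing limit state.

Bolt shear: A_b = π(22)²/4 = 380.13 mm². φR_n = 0.75 × 579 × 380.13 × 6 × 1 = 990.4 kN.
Bearing (6 mm plate, F_u = 400 MPa): end bolts L_c = 39 − 24/2 = 27, R_n = min(1.2×27×6×400, 2.4×22×6×400) = 77.76 kN/bolt; interior L_c = 66 − 24 = 42, R_n = 120.96 kN/bolt. φR_n = 0.75 × (2×77.76 + 4×120.96) = 479.5 kN.
Block shear: shear path 2×[39+2×66] = 2×171 mm, A_gv = 2052, A_nv = 2×(171 − 2.5×26)×6 = 1272 mm²; tension across gage: (78 − 1×26)×6 = 312 mm². R_n = min(0.6×400×1272, 0.6×250×2052) + 1.0×400×312 = min(305.28, 307.8) + 124.8 = 430.08 kN. φR_n = 0.75 × 430.08 = 322.6 kN.
Governing: min(990.4, 479.5, 322.6) = 322.6 kN → block shear.

322.6 kN (block shear governs)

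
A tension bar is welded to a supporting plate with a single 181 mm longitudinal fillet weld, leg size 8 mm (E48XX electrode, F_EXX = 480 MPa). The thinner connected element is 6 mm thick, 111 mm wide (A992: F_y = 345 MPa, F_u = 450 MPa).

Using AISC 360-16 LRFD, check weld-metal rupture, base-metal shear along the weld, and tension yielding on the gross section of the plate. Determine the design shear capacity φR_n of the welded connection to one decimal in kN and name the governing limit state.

206.8 kN (gross-section yield governs)

Weld metal: throat = 0.707×8 = 5.656 mm, L = 181 mm. φR_n = 0.75 × 0.6 × 480 × 5.656 × 181 = 221.1 kN.
Base metal shear (6 mm plate): yield φR_n = 1.0×0.6×345×6×181 = 224.8 kN; rupture φR_n = 0.75×0.6×450×6×181 = 219.9 kN; take 219.9 kN (rupture).
Tension yield (gross): A_g = 111×6 = 666 mm². φR_n = 0.90 × 345 × 666 = 206.8 kN.
Governing: min(221.1, 219.9, 206.8) = 206.8 kN → gross-section yield.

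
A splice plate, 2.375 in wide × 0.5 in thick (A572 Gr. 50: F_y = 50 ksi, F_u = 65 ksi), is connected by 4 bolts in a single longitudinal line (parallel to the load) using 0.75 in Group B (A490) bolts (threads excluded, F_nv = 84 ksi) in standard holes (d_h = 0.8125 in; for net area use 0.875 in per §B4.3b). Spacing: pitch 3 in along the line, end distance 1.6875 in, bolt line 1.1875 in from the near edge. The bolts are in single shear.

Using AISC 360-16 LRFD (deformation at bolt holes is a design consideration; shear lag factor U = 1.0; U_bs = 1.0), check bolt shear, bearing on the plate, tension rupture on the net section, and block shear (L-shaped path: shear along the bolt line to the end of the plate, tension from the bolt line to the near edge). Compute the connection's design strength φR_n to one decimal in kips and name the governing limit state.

Bolt shear: A_b = π(0.75)²/4 = 0.44179 in². φR_n = 0.75 × 84 × 0.44179 × 4 × 1 = 111.3 kips.
Bearing (0.5 in plate, F_u = 65 ksi): end bolts L_c = 1.6875 − 0.8125/2 = 1.28125, R_n = min(1.2×1.28125×0.5×65, 2.4×0.75×0.5×65) = 49.969 kips/bolt; interior L_c = 3 − 0.8125 = 2.1875, R_n = 58.5 kips/bolt. φR_n = 0.75 × (1×49.969 + 3×58.5) = 169.1 kips.
Tension rupture (net): A_n = (2.375 − 1×0.875)×0.5 = 0.75 in² (U = 1.0, A_e = A_n). φR_n = 0.75 × 65 × 0.75 = 36.6 kips.
Block shear: shear path 1×[1.6875+3×3] = 1×10.6875 in, A_gv = 5.3438, A_nv = 1×(10.6875 − 3.5×0.875)×0.5 = 3.8125 in²; tension to near edge: (1.1875 − 0.5×0.875)×0.5 = 0.375 in². R_n = min(0.6×65×3.8125, 0.6×50×5.3438) + 1.0×65×0.375 = min(148.69, 160.31) + 24.375 = 173.07 kips. φR_n = 0.75 × 173.07 = 129.8 kips.
Governing: min(111.3, 169.1, 36.6, 129.8) = 36.6 kips → net-section rupture.

36.6 kips (net-section rupture governs)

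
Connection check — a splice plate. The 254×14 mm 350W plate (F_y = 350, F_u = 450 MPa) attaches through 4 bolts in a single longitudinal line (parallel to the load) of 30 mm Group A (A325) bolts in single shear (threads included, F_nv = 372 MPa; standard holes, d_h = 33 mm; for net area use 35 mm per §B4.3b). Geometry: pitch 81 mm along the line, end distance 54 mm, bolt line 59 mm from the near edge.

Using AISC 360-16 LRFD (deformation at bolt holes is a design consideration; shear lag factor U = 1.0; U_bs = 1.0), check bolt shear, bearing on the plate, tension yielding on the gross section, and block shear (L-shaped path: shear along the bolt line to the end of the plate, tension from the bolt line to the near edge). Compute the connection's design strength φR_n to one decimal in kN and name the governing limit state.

Bolt shear: A_b = π(30)²/4 = 706.86 mm². φR_n = 0.75 × 372 × 706.86 × 4 × 1 = 788.9 kN.
Bearing (14 mm plate, F_u = 450 MPa): end bolts L_c = 54 − 33/2 = 37.5, R_n = min(1.2×37.5×14×450, 2.4×30×14×450) = 283.5 kN/bolt; interior L_c = 81 − 33 = 48, R_n = 362.88 kN/bolt. φR_n = 0.75 × (1×283.5 + 3×362.88) = 1029.1 kN.
Tension yield (gross): A_g = 254×14 = 3556 mm². φR_n = 0.90 × 350 × 3556 = 1120.1 kN.
Block shear: shear path 1×[54+3×81] = 1×297 mm, A_gv = 4158, A_nv = 1×(297 − 3.5×35)×14 = 2443 mm²; tension to near edge: (59 − 0.5×35)×14 = 581 mm². R_n = min(0.6×450×2443, 0.6×350×4158) + 1.0×450×581 = min(659.61, 873.18) + 261.45 = 921.06 kN. φR_n = 0.75 × 921.06 = 690.8 kN.
Governing: min(788.9, 1029.1, 1120.1, 690.8) = 690.8 kN → block shear.

690.8 kN (block shear governs)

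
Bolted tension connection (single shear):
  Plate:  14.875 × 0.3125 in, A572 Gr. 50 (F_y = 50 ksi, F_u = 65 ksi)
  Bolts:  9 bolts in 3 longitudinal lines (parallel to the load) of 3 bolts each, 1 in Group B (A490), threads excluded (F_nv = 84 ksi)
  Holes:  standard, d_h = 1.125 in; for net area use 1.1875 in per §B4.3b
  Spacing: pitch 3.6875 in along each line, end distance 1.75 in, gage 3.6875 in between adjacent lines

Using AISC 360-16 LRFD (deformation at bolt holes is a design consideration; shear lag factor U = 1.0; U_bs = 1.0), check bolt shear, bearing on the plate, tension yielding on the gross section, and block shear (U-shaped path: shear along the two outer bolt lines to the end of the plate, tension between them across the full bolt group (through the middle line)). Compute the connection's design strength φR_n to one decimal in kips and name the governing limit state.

Bolt shear: A_b = π(1)²/4 = 0.7854 in². φR_n = 0.75 × 84 × 0.7854 × 9 × 1 = 445.3 kips.
Bearing (0.3125 in plate, F_u = 65 ksi): end bolts L_c = 1.75 − 1.125/2 = 1.1875, R_n = min(1.2×1.1875×0.3125×65, 2.4×1×0.3125×65) = 28.945 kips/bolt; interior L_c = 3.6875 − 1.125 = 2.5625, R_n = 48.75 kips/bolt. φR_n = 0.75 × (3×28.945 + 6×48.75) = 284.5 kips.
Tension yield (gross): A_g = 14.875×0.3125 = 4.6484 in². φR_n = 0.90 × 50 × 4.6484 = 209.2 kips.
Block shear: shear path 2×[1.75+2×3.6875] = 2×9.125 in, A_gv = 5.7031, A_nv = 2×(9.125 − 2.5×1.1875)×0.3125 = 3.8477 in²; tension across gage: (7.375 − 2×1.1875)×0.3125 = 1.5625 in². R_n = min(0.6×65×3.8477, 0.6×50×5.7031) + 1.0×65×1.5625 = min(150.06, 171.09) + 101.56 = 251.62 kips. φR_n = 0.75 × 251.62 = 188.7 kips.
Governing: min(445.3, 284.5, 209.2, 188.7) = 188.7 kips → block shear.

188.7 kips (block shear governs)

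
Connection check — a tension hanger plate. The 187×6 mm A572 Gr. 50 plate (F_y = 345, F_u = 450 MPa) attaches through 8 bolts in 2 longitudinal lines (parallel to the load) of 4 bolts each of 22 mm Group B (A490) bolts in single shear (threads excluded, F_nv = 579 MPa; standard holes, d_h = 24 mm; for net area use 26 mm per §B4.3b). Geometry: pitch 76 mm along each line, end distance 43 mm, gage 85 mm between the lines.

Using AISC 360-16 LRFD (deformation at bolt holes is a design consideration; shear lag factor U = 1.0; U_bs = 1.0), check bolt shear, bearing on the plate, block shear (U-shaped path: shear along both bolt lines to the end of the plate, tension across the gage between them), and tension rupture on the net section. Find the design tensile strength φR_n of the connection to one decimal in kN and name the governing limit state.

273.4 kN (net-section rupture governs)

Bolt shear: A_b = π(22)²/4 = 380.13 mm². φR_n = 0.75 × 579 × 380.13 × 8 × 1 = 1320.6 kN.
Bearing (6 mm plate, F_u = 450 MPa): end bolts L_c = 43 − 24/2 = 31, R_n = min(1.2×31×6×450, 2.4×22×6×450) = 100.44 kN/bolt; interior L_c = 76 − 24 = 52, R_n = 142.56 kN/bolt. φR_n = 0.75 × (2×100.44 + 6×142.56) = 792.2 kN.
Block shear: shear path 2×[43+3×76] = 2×271 mm, A_gv = 3252, A_nv = 2×(271 − 3.5×26)×6 = 2160 mm²; tension across gage: (85 − 1×26)×6 = 354 mm². R_n = min(0.6×450×2160, 0.6×345×3252) + 1.0×450×354 = min(583.2, 673.16) + 159.3 = 742.5 kN. φR_n = 0.75 × 742.5 = 556.9 kN.
Tension rupture (net): A_n = (187 − 2×26)×6 = 810 mm² (U = 1.0, A_e = A_n). φR_n = 0.75 × 450 × 810 = 273.4 kN.
Governing: min(1320.6, 792.2, 556.9, 273.4) = 273.4 kN → net-section rupture.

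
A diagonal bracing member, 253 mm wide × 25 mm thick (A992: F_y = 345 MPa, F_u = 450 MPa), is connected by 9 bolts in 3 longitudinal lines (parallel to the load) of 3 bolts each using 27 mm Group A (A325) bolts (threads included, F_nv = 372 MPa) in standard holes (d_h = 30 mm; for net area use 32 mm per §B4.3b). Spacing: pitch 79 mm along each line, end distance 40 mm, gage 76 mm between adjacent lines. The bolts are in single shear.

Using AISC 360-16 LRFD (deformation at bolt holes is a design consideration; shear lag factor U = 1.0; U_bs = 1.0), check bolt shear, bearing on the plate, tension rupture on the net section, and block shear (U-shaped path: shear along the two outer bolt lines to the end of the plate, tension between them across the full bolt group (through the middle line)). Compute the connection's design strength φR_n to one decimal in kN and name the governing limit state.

1324.7 kN (net-section rupture governs)

Bolt shear: A_b = π(27)²/4 = 572.56 mm². φR_n = 0.75 × 372 × 572.56 × 9 × 1 = 1437.7 kN.
Bearing (25 mm plate, F_u = 450 MPa): end bolts L_c = 40 − 30/2 = 25, R_n = min(1.2×25×25×450, 2.4×27×25×450) = 337.5 kN/bolt; interior L_c = 79 − 30 = 49, R_n = 661.5 kN/bolt. φR_n = 0.75 × (3×337.5 + 6×661.5) = 3736.1 kN.
Tension rupture (net): A_n = (253 − 3×32)×25 = 3925 mm² (U = 1.0, A_e = A_n). φR_n = 0.75 × 450 × 3925 = 1324.7 kN.
Block shear: shear path 2×[40+2×79] = 2×198 mm, A_gv = 9900, A_nv = 2×(198 − 2.5×32)×25 = 5900 mm²; tension across gage: (152 − 2×32)×25 = 2200 mm². R_n = min(0.6×450×5900, 0.6×345×9900) + 1.0×450×2200 = min(1593, 2049.3) + 990 = 2583 kN. φR_n = 0.75 × 2583 = 1937.3 kN.
Governing: min(1437.7, 3736.1, 1324.7, 1937.3) = 1324.7 kN → net-section rupture.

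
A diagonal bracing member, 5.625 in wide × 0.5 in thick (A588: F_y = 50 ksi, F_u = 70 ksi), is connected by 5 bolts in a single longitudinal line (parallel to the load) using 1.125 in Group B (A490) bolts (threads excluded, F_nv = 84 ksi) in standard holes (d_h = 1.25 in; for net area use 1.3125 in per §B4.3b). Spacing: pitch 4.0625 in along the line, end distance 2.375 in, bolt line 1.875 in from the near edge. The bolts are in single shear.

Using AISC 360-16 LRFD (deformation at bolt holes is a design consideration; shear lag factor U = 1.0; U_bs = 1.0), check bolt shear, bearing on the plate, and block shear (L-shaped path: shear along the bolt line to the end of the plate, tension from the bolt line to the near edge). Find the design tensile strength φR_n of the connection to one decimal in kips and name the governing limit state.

Bolt shear: A_b = π(1.125)²/4 = 0.99402 in². φR_n = 0.75 × 84 × 0.99402 × 5 × 1 = 313.1 kips.
Bearing (0.5 in plate, F_u = 70 ksi): end bolts L_c = 2.375 − 1.25/2 = 1.75, R_n = min(1.2×1.75×0.5×70, 2.4×1.125×0.5×70) = 73.5 kips/bolt; interior L_c = 4.0625 − 1.25 = 2.8125, R_n = 94.5 kips/bolt. φR_n = 0.75 × (1×73.5 + 4×94.5) = 338.6 kips.
Block shear: shear path 1×[2.375+4×4.0625] = 1×18.625 in, A_gv = 9.3125, A_nv = 1×(18.625 − 4.5×1.3125)×0.5 = 6.3594 in²; tension to near edge: (1.875 − 0.5×1.3125)×0.5 = 0.60938 in². R_n = min(0.6×70×6.3594, 0.6×50×9.3125) + 1.0×70×0.60938 = min(267.09, 279.38) + 42.657 = 309.75 kips. φR_n = 0.75 × 309.75 = 232.3 kips.
Governing: min(313.1, 338.6, 232.3) = 232.3 kips → block shear.

232.3 kips (block shear governs)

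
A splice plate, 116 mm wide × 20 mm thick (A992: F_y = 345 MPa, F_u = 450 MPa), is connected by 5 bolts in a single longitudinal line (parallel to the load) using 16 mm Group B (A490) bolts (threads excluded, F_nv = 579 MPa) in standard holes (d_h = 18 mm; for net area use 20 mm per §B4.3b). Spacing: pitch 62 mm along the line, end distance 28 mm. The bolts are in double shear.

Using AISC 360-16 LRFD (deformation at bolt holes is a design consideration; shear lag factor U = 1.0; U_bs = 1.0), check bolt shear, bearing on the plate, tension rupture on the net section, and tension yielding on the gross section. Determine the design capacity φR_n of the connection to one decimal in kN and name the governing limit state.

648.0 kN (net-section rupture governs)

Bolt shear: A_b = π(16)²/4 = 201.06 mm². φR_n = 0.75 × 579 × 201.06 × 5 × 2 = 873.1 kN.
Bearing (20 mm plate, F_u = 450 MPa): end bolts L_c = 28 − 18/2 = 19, R_n = min(1.2×19×20×450, 2.4×16×20×450) = 205.2 kN/bolt; interior L_c = 62 − 18 = 44, R_n = 345.6 kN/bolt. φR_n = 0.75 × (1×205.2 + 4×345.6) = 1190.7 kN.
Tension rupture (net): A_n = (116 − 1×20)×20 = 1920 mm² (U = 1.0, A_e = A_n). φR_n = 0.75 × 450 × 1920 = 648.0 kN.
Tension yield (gross): A_g = 116×20 = 2320 mm². φR_n = 0.90 × 345 × 2320 = 720.4 kN.
Governing: min(873.1, 1190.7, 648.0, 720.4) = 648.0 kN → net-section rupture.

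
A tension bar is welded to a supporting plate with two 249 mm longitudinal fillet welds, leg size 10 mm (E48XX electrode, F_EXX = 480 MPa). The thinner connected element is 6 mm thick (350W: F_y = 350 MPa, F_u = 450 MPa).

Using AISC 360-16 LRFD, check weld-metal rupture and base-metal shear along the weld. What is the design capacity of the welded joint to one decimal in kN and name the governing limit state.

Weld metal: throat = 0.707×10 = 7.07 mm, L = 2×249 = 498 mm. φR_n = 0.75 × 0.6 × 480 × 7.07 × 498 = 760.5 kN.
Base metal shear (6 mm plate): yield φR_n = 1.0×0.6×350×6×498 = 627.5 kN; rupture φR_n = 0.75×0.6×450×6×498 = 605.1 kN; take 605.1 kN (rupture).
Governing: min(760.5, 605.1) = 605.1 kN → base-metal shear.

605.1 kN (base-metal shear governs)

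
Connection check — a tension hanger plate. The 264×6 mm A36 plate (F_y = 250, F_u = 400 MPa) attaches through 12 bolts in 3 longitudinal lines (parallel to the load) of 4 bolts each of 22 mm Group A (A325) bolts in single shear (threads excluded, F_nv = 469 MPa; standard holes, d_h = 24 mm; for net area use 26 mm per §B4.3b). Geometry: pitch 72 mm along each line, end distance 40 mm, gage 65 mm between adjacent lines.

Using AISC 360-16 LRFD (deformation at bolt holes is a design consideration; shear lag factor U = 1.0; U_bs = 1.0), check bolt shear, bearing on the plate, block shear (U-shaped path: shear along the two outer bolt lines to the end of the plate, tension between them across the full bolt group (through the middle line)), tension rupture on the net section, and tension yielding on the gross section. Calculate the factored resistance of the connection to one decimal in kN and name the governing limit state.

334.8 kN (net-section rupture governs)

Bolt shear: A_b = π(22)²/4 = 380.13 mm². φR_n = 0.75 × 469 × 380.13 × 12 × 1 = 1604.5 kN.
Bearing (6 mm plate, F_u = 400 MPa): end bolts L_c = 40 − 24/2 = 28, R_n = min(1.2×28×6×400, 2.4×22×6×400) = 80.64 kN/bolt; interior L_c = 72 − 24 = 48, R_n = 126.72 kN/bolt. φR_n = 0.75 × (3×80.64 + 9×126.72) = 1036.8 kN.
Block shear: shear path 2×[40+3×72] = 2×256 mm, A_gv = 3072, A_nv = 2×(256 − 3.5×26)×6 = 1980 mm²; tension across gage: (130 − 2×26)×6 = 468 mm². R_n = min(0.6×400×1980, 0.6×250×3072) + 1.0×400×468 = min(475.2, 460.8) + 187.2 = 648 kN. φR_n = 0.75 × 648 = 486.0 kN.
Tension rupture (net): A_n = (264 − 3×26)×6 = 1116 mm² (U = 1.0, A_e = A_n). φR_n = 0.75 × 400 × 1116 = 334.8 kN.
Tension yield (gross): A_g = 264×6 = 1584 mm². φR_n = 0.90 × 250 × 1584 = 356.4 kN.
Governing: min(1604.5, 1036.8, 486.0, 334.8, 356.4) = 334.8 kN → net-section rupture.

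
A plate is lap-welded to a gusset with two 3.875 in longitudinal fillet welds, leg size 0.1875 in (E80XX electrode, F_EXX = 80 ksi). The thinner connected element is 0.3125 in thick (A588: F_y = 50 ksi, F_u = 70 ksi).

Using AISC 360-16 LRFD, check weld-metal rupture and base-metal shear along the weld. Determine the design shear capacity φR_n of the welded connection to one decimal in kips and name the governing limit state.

37.0 kips (weld metal governs)

Weld metal: throat = 0.707×0.1875 = 0.13256 in, L = 2×3.875 = 7.75 in. φR_n = 0.75 × 0.6 × 80 × 0.13256 × 7.75 = 37.0 kips.
Base metal shear (0.3125 in plate): yield φR_n = 1.0×0.6×50×0.3125×7.75 = 72.7 kips; rupture φR_n = 0.75×0.6×70×0.3125×7.75 = 76.3 kips; take 72.7 kips (yield).
Governing: min(37.0, 72.7) = 37.0 kips → weld metal.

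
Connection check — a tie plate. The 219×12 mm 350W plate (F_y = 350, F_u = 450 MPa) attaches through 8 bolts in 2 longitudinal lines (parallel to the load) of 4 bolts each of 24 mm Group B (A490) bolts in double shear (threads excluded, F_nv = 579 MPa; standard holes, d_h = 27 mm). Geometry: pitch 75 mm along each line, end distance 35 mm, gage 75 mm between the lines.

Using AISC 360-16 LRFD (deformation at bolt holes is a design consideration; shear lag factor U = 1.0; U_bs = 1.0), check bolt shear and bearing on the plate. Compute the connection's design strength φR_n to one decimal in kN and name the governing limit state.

Bolt shear: A_b = π(24)²/4 = 452.39 mm². φR_n = 0.75 × 579 × 452.39 × 8 × 2 = 3143.2 kN.
Bearing (12 mm plate, F_u = 450 MPa): end bolts L_c = 35 − 27/2 = 21.5, R_n = min(1.2×21.5×12×450, 2.4×24×12×450) = 139.32 kN/bolt; interior L_c = 75 − 27 = 48, R_n = 311.04 kN/bolt. φR_n = 0.75 × (2×139.32 + 6×311.04) = 1608.7 kN.
Governing: min(3143.2, 1608.7) = 1608.7 kN → bearing.

1608.7 kN (bearing governs)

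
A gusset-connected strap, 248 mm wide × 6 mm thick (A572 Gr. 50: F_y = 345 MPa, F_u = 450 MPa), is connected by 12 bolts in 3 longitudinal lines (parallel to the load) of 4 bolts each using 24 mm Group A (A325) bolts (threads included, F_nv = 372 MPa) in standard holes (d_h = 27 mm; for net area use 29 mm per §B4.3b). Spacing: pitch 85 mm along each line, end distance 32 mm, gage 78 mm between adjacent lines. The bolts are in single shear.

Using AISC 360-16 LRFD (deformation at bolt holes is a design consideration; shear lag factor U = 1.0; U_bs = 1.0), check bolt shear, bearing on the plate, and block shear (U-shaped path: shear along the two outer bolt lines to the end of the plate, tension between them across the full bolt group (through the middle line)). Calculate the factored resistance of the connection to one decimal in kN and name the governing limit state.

Bolt shear: A_b = π(24)²/4 = 452.39 mm². φR_n = 0.75 × 372 × 452.39 × 12 × 1 = 1514.6 kN.
Bearing (6 mm plate, F_u = 450 MPa): end bolts L_c = 32 − 27/2 = 18.5, R_n = min(1.2×18.5×6×450, 2.4×24×6×450) = 59.94 kN/bolt; interior L_c = 85 − 27 = 58, R_n = 155.52 kN/bolt. φR_n = 0.75 × (3×59.94 + 9×155.52) = 1184.6 kN.
Block shear: shear path 2×[32+3×85] = 2×287 mm, A_gv = 3444, A_nv = 2×(287 − 3.5×29)×6 = 2226 mm²; tension across gage: (156 − 2×29)×6 = 588 mm². R_n = min(0.6×450×2226, 0.6×345×3444) + 1.0×450×588 = min(601.02, 712.91) + 264.6 = 865.62 kN. φR_n = 0.75 × 865.62 = 649.2 kN.
Governing: min(1514.6, 1184.6, 649.2) = 649.2 kN → block shear.

649.2 kN (block shear governs)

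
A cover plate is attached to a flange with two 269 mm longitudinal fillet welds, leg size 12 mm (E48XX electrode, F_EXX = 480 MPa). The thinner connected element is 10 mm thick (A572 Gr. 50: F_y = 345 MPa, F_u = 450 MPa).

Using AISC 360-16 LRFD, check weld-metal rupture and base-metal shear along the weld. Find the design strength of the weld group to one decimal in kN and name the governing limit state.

Weld metal: throat = 0.707×12 = 8.484 mm, L = 2×269 = 538 mm. φR_n = 0.75 × 0.6 × 480 × 8.484 × 538 = 985.9 kN.
Base metal shear (10 mm plate): yield φR_n = 1.0×0.6×345×10×538 = 1113.7 kN; rupture φR_n = 0.75×0.6×450×10×538 = 1089.5 kN; take 1089.5 kN (rupture).
Governing: min(985.9, 1089.5) = 985.9 kN → weld metal.

985.9 kN (weld metal governs)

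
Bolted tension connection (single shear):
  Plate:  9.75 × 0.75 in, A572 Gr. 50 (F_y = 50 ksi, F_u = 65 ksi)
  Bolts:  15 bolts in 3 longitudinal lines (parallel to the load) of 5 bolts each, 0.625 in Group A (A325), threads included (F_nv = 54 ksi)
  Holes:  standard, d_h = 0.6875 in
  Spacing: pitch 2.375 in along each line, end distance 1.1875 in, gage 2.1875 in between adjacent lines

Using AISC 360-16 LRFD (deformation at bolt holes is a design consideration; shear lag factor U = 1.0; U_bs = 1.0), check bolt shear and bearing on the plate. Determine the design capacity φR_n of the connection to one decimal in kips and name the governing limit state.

186.4 kips (bolt shear governs)

Bolt shear: A_b = π(0.625)²/4 = 0.3068 in². φR_n = 0.75 × 54 × 0.3068 × 15 × 1 = 186.4 kips.
Bearing (0.75 in plate, F_u = 65 ksi): end bolts L_c = 1.1875 − 0.6875/2 = 0.84375, R_n = min(1.2×0.84375×0.75×65, 2.4×0.625×0.75×65) = 49.359 kips/bolt; interior L_c = 2.375 − 0.6875 = 1.6875, R_n = 73.125 kips/bolt. φR_n = 0.75 × (3×49.359 + 12×73.125) = 769.2 kips.
Governing: min(186.4, 769.2) = 186.4 kips → bolt shear.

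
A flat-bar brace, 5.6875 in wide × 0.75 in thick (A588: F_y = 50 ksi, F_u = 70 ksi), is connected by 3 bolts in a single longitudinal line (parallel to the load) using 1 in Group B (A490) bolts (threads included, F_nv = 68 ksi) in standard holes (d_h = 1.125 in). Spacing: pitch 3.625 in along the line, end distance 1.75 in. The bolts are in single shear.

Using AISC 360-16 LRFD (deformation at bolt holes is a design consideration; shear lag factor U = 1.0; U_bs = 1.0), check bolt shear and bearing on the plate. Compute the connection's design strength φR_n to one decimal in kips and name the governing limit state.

Bolt shear: A_b = π(1)²/4 = 0.7854 in². φR_n = 0.75 × 68 × 0.7854 × 3 × 1 = 120.2 kips.
Bearing (0.75 in plate, F_u = 70 ksi): end bolts L_c = 1.75 − 1.125/2 = 1.1875, R_n = min(1.2×1.1875×0.75×70, 2.4×1×0.75×70) = 74.813 kips/bolt; interior L_c = 3.625 − 1.125 = 2.5, R_n = 126 kips/bolt. φR_n = 0.75 × (1×74.813 + 2×126) = 245.1 kips.
Governing: min(120.2, 245.1) = 120.2 kips → bolt shear.

120.2 kips (bolt shear governs)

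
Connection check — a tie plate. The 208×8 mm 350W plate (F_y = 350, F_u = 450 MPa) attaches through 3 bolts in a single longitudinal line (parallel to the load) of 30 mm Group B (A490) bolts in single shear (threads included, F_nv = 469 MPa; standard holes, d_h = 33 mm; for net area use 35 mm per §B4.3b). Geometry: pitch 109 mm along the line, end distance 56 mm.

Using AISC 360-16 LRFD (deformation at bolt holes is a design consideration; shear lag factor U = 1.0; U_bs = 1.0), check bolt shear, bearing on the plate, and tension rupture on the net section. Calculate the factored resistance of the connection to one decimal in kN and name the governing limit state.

467.1 kN (net-section rupture governs)

Bolt shear: A_b = π(30)²/4 = 706.86 mm². φR_n = 0.75 × 469 × 706.86 × 3 × 1 = 745.9 kN.
Bearing (8 mm plate, F_u = 450 MPa): end bolts L_c = 56 − 33/2 = 39.5, R_n = min(1.2×39.5×8×450, 2.4×30×8×450) = 170.64 kN/bolt; interior L_c = 109 − 33 = 76, R_n = 259.2 kN/bolt. φR_n = 0.75 × (1×170.64 + 2×259.2) = 516.8 kN.
Tension rupture (net): A_n = (208 − 1×35)×8 = 1384 mm² (U = 1.0, A_e = A_n). φR_n = 0.75 × 450 × 1384 = 467.1 kN.
Governing: min(745.9, 516.8, 467.1) = 467.1 kN → net-section rupture.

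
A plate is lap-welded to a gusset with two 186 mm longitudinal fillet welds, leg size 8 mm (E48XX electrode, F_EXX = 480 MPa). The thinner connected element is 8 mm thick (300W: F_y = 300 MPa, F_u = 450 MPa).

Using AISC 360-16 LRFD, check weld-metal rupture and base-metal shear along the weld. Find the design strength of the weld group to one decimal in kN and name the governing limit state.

Weld metal: throat = 0.707×8 = 5.656 mm, L = 2×186 = 372 mm. φR_n = 0.75 × 0.6 × 480 × 5.656 × 372 = 454.5 kN.
Base metal shear (8 mm plate): yield φR_n = 1.0×0.6×300×8×372 = 535.7 kN; rupture φR_n = 0.75×0.6×450×8×372 = 602.6 kN; take 535.7 kN (yield).
Governing: min(454.5, 535.7) = 454.5 kN → weld metal.

454.5 kN (weld metal governs)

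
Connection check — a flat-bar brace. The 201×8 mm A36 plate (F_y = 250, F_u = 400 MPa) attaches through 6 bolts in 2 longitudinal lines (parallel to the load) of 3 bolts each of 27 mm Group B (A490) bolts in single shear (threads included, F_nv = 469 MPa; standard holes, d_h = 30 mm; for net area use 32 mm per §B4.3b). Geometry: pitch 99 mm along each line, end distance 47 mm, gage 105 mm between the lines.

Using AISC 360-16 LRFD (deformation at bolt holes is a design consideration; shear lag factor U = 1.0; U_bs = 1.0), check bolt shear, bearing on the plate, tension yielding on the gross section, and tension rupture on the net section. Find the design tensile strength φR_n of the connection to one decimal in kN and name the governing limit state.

328.8 kN (net-section rupture governs)

Bolt shear: A_b = π(27)²/4 = 572.56 mm². φR_n = 0.75 × 469 × 572.56 × 6 × 1 = 1208.4 kN.
Bearing (8 mm plate, F_u = 400 MPa): end bolts L_c = 47 − 30/2 = 32, R_n = min(1.2×32×8×400, 2.4×27×8×400) = 122.88 kN/bolt; interior L_c = 99 − 30 = 69, R_n = 207.36 kN/bolt. φR_n = 0.75 × (2×122.88 + 4×207.36) = 806.4 kN.
Tension yield (gross): A_g = 201×8 = 1608 mm². φR_n = 0.90 × 250 × 1608 = 361.8 kN.
Tension rupture (net): A_n = (201 − 2×32)×8 = 1096 mm² (U = 1.0, A_e = A_n). φR_n = 0.75 × 400 × 1096 = 328.8 kN.
Governing: min(1208.4, 806.4, 361.8, 328.8) = 328.8 kN → net-section rupture.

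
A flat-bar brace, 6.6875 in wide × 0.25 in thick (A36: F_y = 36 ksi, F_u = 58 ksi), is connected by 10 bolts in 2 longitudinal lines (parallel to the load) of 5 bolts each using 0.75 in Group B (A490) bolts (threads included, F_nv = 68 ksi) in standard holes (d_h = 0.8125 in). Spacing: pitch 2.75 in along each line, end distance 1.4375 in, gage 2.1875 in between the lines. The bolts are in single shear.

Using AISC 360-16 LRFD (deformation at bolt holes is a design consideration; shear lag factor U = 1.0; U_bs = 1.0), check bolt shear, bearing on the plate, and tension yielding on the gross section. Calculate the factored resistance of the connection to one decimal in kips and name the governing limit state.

Bolt shear: A_b = π(0.75)²/4 = 0.44179 in². φR_n = 0.75 × 68 × 0.44179 × 10 × 1 = 225.3 kips.
Bearing (0.25 in plate, F_u = 58 ksi): end bolts L_c = 1.4375 − 0.8125/2 = 1.03125, R_n = min(1.2×1.03125×0.25×58, 2.4×0.75×0.25×58) = 17.944 kips/bolt; interior L_c = 2.75 − 0.8125 = 1.9375, R_n = 26.1 kips/bolt. φR_n = 0.75 × (2×17.944 + 8×26.1) = 183.5 kips.
Tension yield (gross): A_g = 6.6875×0.25 = 1.6719 in². φR_n = 0.90 × 36 × 1.6719 = 54.2 kips.
Governing: min(225.3, 183.5, 54.2) = 54.2 kips → gross-section yield.

54.2 kips (gross-section yield governs)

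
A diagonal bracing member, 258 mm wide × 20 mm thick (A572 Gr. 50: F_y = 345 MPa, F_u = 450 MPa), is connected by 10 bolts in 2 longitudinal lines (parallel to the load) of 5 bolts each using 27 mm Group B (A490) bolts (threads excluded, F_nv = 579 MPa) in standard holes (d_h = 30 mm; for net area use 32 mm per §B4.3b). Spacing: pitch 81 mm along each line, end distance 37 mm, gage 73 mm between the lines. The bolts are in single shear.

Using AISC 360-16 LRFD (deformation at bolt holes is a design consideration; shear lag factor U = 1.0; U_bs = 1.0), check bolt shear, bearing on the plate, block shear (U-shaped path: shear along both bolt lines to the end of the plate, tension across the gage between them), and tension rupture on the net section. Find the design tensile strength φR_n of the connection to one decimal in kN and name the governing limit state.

Bolt shear: A_b = π(27)²/4 = 572.56 mm². φR_n = 0.75 × 579 × 572.56 × 10 × 1 = 2486.3 kN.
Bearing (20 mm plate, F_u = 450 MPa): end bolts L_c = 37 − 30/2 = 22, R_n = min(1.2×22×20×450, 2.4×27×20×450) = 237.6 kN/bolt; interior L_c = 81 − 30 = 51, R_n = 550.8 kN/bolt. φR_n = 0.75 × (2×237.6 + 8×550.8) = 3661.2 kN.
Block shear: shear path 2×[37+4×81] = 2×361 mm, A_gv = 14440, A_nv = 2×(361 − 4.5×32)×20 = 8680 mm²; tension across gage: (73 − 1×32)×20 = 820 mm². R_n = min(0.6×450×8680, 0.6×345×14440) + 1.0×450×820 = min(2343.6, 2989.1) + 369 = 2712.6 kN. φR_n = 0.75 × 2712.6 = 2034.5 kN.
Tension rupture (net): A_n = (258 − 2×32)×20 = 3880 mm² (U = 1.0, A_e = A_n). φR_n = 0.75 × 450 × 3880 = 1309.5 kN.
Governing: min(2486.3, 3661.2, 2034.5, 1309.5) = 1309.5 kN → net-section rupture.

1309.5 kN (net-section rupture governs)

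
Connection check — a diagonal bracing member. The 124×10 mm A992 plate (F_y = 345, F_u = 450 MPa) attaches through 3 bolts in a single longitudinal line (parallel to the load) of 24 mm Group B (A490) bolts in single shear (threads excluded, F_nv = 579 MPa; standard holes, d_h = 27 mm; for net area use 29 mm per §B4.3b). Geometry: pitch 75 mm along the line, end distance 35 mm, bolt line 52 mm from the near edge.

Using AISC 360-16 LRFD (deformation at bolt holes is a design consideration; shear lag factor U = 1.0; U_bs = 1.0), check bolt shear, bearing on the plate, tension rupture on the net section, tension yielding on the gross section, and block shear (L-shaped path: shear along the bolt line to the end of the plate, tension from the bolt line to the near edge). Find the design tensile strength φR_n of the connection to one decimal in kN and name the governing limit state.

320.6 kN (net-section rupture governs)

Bolt shear: A_b = π(24)²/4 = 452.39 mm². φR_n = 0.75 × 579 × 452.39 × 3 × 1 = 589.4 kN.
Bearing (10 mm plate, F_u = 450 MPa): end bolts L_c = 35 − 27/2 = 21.5, R_n = min(1.2×21.5×10×450, 2.4×24×10×450) = 116.1 kN/bolt; interior L_c = 75 − 27 = 48, R_n = 259.2 kN/bolt. φR_n = 0.75 × (1×116.1 + 2×259.2) = 475.9 kN.
Tension rupture (net): A_n = (124 − 1×29)×10 = 950 mm² (U = 1.0, A_e = A_n). φR_n = 0.75 × 450 × 950 = 320.6 kN.
Tension yield (gross): A_g = 124×10 = 1240 mm². φR_n = 0.90 × 345 × 1240 = 385.0 kN.
Block shear: shear path 1×[35+2×75] = 1×185 mm, A_gv = 1850, A_nv = 1×(185 − 2.5×29)×10 = 1125 mm²; tension to near edge: (52 − 0.5×29)×10 = 375 mm². R_n = min(0.6×450×1125, 0.6×345×1850) + 1.0×450×375 = min(303.75, 382.95) + 168.75 = 472.5 kN. φR_n = 0.75 × 472.5 = 354.4 kN.
Governing: min(589.4, 475.9, 320.6, 385.0, 354.4) = 320.6 kN → net-section rupture.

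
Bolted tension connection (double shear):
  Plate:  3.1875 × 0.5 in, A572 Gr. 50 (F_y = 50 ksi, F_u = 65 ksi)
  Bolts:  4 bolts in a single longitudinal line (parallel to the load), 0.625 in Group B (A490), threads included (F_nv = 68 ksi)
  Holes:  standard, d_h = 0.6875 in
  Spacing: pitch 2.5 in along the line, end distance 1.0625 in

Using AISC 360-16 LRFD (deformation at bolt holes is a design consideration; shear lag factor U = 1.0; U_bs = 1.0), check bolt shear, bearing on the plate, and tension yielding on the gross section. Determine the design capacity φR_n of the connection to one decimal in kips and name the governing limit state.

Bolt shear: A_b = π(0.625)²/4 = 0.3068 in². φR_n = 0.75 × 68 × 0.3068 × 4 × 2 = 125.2 kips.
Bearing (0.5 in plate, F_u = 65 ksi): end bolts L_c = 1.0625 − 0.6875/2 = 0.71875, R_n = min(1.2×0.71875×0.5×65, 2.4×0.625×0.5×65) = 28.031 kips/bolt; interior L_c = 2.5 − 0.6875 = 1.8125, R_n = 48.75 kips/bolt. φR_n = 0.75 × (1×28.031 + 3×48.75) = 130.7 kips.
Tension yield (gross): A_g = 3.1875×0.5 = 1.5938 in². φR_n = 0.90 × 50 × 1.5938 = 71.7 kips.
Governing: min(125.2, 130.7, 71.7) = 71.7 kips → gross-section yield.

71.7 kips (gross-section yield governs)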